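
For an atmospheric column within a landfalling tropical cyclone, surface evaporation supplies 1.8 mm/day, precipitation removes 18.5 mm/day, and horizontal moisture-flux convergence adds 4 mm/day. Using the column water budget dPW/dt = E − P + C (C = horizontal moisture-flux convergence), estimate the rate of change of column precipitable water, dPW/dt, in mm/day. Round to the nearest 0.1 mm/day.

dPW/dt = E − P + C = 1.8 − 18.5 + (4) = -12.7 mm/day.

dPW/dt ≈ -12.7 mm/day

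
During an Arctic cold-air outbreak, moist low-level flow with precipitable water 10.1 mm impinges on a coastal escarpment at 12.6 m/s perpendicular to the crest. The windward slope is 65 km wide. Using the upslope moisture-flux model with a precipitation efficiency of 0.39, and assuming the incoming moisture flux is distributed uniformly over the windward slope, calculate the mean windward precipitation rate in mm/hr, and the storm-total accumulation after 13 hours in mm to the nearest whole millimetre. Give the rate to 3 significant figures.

R ≈ 2.75 mm/hr; total ≈ 36 mm

Incoming column moisture flux per unit ridge length: F = V × PW = 12.6 × 10.1 = 127.26 mm·m/s.
Spread over the 65 km slope with efficiency ε = 0.39: R = ε·F/W = 0.39 × 127.26 / 65000 m = 7.636e-04 mm/s.
R = 7.636e-04 × 3600 = 2.75 mm/hr.
Over 13 h: total = 2.75 × 13 = 35.75 ≈ 36 mm.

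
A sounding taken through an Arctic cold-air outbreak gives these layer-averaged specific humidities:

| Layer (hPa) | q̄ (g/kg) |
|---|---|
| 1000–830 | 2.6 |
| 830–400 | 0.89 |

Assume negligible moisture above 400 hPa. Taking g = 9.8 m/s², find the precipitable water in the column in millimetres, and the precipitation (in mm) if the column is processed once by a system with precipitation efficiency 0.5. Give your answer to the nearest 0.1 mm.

Precipitable water is the column-integrated vapour mass per unit area: PW = (1/g) Σ q̄ Δp, with q in kg/kg and Δp in Pa (1 kg/m² of water = 1 mm).
Layer 1000–830 hPa: Δp = 170 hPa = 17000 Pa, q̄ = 0.0026 kg/kg → 0.0026 × 17000 / 9.8 = 4.51 mm
Layer 830–400 hPa: Δp = 430 hPa = 43000 Pa, q̄ = 0.00089 kg/kg → 0.00089 × 43000 / 9.8 = 3.91 mm
PW = 4.51 + 3.91 = 8.42 ≈ 8.4 mm.
Precipitation = ε × PW = 0.5 × 8.4 = 4.2 mm.

PW ≈ 8.4 mm; precipitation ≈ 4.2 mm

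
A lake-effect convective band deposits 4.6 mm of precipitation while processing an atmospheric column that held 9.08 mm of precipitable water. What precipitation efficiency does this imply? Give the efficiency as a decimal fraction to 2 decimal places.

ε ≈ 0.51

ε = precipitation / PW = 4.6 / 9.08 = 0.51.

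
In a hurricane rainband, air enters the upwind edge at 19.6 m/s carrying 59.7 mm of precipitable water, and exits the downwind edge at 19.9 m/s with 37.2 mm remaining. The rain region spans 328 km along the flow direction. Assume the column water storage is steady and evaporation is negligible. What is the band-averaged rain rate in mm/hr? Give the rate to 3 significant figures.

R ≈ 4.72 mm/hr

Column moisture flux per unit crosswind length is F = V × PW.
Inflow: F_in = 19.6 × 59.7 = 1170.12 mm·m/s
Outflow: F_out = 19.9 × 37.2 = 740.28 mm·m/s
Steady-state rate R = (F_in − F_out)/L = (1170.12 − 740.28) / 328000 m = 1.310e-03 mm/s.
R = 1.310e-03 × 3600 = 4.72 mm/hr.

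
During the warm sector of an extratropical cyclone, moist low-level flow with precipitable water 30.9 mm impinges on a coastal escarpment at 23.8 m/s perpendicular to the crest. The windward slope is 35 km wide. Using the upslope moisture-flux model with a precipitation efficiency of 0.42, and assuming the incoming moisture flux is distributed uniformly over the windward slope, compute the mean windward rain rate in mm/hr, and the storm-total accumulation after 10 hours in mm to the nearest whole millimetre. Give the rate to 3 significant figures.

R ≈ 31.8 mm/hr; total ≈ 318 mm

Incoming column moisture flux per unit ridge length: F = V × PW = 23.8 × 30.9 = 735.42 mm·m/s.
Spread over the 35 km slope with efficiency ε = 0.42: R = ε·F/W = 0.42 × 735.42 / 35000 m = 8.825e-03 mm/s.
R = 8.825e-03 × 3600 = 31.8 mm/hr.
Over 10 h: total = 31.8 × 10 = 318 mm.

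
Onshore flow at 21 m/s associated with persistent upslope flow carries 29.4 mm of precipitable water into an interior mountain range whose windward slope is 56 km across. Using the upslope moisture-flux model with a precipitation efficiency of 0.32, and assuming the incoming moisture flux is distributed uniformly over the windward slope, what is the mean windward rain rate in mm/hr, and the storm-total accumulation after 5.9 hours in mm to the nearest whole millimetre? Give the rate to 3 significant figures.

R ≈ 12.7 mm/hr; total ≈ 75 mm

Incoming column moisture flux per unit ridge length: F = V × PW = 21 × 29.4 = 617.4 mm·m/s.
Spread over the 56 km slope with efficiency ε = 0.32: R = ε·F/W = 0.32 × 617.4 / 56000 m = 3.528e-03 mm/s.
R = 3.528e-03 × 3600 = 12.7 mm/hr.
Over 5.9 h: total = 12.7 × 5.9 = 74.93 ≈ 75 mm.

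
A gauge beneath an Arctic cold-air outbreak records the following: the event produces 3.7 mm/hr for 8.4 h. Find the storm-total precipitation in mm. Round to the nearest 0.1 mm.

total ≈ 31.1 mm

Total = Σ Rᵢ Δtᵢ = 3.7 × 8.4
      = 31.08 = 31.1 mm.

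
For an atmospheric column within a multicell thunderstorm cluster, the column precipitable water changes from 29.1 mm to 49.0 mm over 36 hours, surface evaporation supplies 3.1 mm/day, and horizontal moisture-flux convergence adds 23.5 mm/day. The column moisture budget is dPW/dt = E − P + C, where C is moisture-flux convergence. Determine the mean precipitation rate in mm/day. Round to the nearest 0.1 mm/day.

dPW/dt = (49.0 − 29.1) mm / (36/24 day) = +13.267 mm/day.
P = E + C − dPW/dt = 3.1 + (23.5) − (+13.267) = 13.3 mm/day.

P ≈ 13.3 mm/day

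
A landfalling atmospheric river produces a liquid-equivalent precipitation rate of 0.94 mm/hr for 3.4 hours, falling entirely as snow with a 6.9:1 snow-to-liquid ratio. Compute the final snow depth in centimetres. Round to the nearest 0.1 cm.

snow depth ≈ 2.2 cm

Liquid-equivalent depth = 0.94 × 3.4 = 3.196 mm.
Snow depth = 3.196 mm × 6.9 = 22.0524 mm = 2.2 cm.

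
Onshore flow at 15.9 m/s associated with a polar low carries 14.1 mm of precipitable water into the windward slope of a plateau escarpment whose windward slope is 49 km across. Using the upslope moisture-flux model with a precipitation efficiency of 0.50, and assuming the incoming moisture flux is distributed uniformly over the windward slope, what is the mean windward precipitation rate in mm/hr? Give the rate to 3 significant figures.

R ≈ 8.24 mm/hr

Incoming column moisture flux per unit ridge length: F = V × PW = 15.9 × 14.1 = 224.19 mm·m/s.
Spread over the 49 km slope with efficiency ε = 0.50: R = ε·F/W = 0.50 × 224.19 / 49000 m = 2.288e-03 mm/s.
R = 2.288e-03 × 3600 = 8.24 mm/hr.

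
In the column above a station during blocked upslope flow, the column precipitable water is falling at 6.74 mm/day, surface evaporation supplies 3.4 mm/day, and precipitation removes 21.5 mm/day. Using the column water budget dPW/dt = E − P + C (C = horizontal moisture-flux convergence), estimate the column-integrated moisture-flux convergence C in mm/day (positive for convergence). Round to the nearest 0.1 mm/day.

dPW/dt = -6.74 mm/day.
C = dPW/dt − E + P = (-6.74) − 3.4 + 21.5 = 11.4 mm/day.

C ≈ 11.4 mm/day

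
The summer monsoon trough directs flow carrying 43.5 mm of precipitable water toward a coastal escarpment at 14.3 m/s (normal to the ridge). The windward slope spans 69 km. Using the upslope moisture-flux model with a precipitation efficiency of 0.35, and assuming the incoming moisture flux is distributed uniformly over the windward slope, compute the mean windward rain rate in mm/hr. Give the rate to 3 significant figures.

Incoming column moisture flux per unit ridge length: F = V × PW = 14.3 × 43.5 = 622.05 mm·m/s.
Spread over the 69 km slope with efficiency ε = 0.35: R = ε·F/W = 0.35 × 622.05 / 69000 m = 3.155e-03 mm/s.
R = 3.155e-03 × 3600 = 11.4 mm/hr.

R ≈ 11.4 mm/hr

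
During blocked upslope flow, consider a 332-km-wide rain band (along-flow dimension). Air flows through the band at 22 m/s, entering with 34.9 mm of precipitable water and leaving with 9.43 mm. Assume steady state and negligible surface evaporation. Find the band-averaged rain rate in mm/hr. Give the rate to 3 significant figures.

R ≈ 6.08 mm/hr

Column moisture flux per unit crosswind length is F = V × PW.
Inflow: F_in = 22 × 34.9 = 767.8 mm·m/s
Outflow: F_out = 22 × 9.43 = 207.46 mm·m/s
Steady-state rate R = (F_in − F_out)/L = (767.8 − 207.46) / 332000 m = 1.688e-03 mm/s.
R = 1.688e-03 × 3600 = 6.08 mm/hr.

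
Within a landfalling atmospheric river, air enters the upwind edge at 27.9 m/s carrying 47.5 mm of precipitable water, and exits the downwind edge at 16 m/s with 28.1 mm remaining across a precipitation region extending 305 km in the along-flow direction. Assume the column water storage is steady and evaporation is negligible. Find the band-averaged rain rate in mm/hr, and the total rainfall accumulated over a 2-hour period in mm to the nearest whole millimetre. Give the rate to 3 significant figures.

R ≈ 10.3 mm/hr; total ≈ 21 mm

Column moisture flux per unit crosswind length is F = V × PW.
Inflow: F_in = 27.9 × 47.5 = 1325.25 mm·m/s
Outflow: F_out = 16 × 28.1 = 449.6 mm·m/s
Steady-state rate R = (F_in − F_out)/L = (1325.25 − 449.6) / 305000 m = 2.871e-03 mm/s.
R = 2.871e-03 × 3600 = 10.3 mm/hr.
Over 2 h: total = 10.3 × 2 = 20.6 ≈ 21 mm.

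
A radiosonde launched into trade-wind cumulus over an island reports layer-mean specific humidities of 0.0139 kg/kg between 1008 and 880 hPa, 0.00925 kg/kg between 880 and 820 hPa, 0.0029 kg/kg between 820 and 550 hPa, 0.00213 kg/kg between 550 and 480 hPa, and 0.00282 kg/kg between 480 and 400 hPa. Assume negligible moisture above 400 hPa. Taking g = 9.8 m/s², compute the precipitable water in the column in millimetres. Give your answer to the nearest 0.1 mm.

Precipitable water is the column-integrated vapour mass per unit area: PW = (1/g) Σ q̄ Δp, with q in kg/kg and Δp in Pa (1 kg/m² of water = 1 mm).
Layer 1008–880 hPa: Δp = 128 hPa = 12800 Pa, q̄ = 0.0139 kg/kg → 0.0139 × 12800 / 9.8 = 18.16 mm
Layer 880–820 hPa: Δp = 60 hPa = 6000 Pa, q̄ = 0.00925 kg/kg → 0.00925 × 6000 / 9.8 = 5.66 mm
Layer 820–550 hPa: Δp = 270 hPa = 27000 Pa, q̄ = 0.0029 kg/kg → 0.0029 × 27000 / 9.8 = 7.99 mm
Layer 550–480 hPa: Δp = 70 hPa = 7000 Pa, q̄ = 0.00213 kg/kg → 0.00213 × 7000 / 9.8 = 1.52 mm
Layer 480–400 hPa: Δp = 80 hPa = 8000 Pa, q̄ = 0.00282 kg/kg → 0.00282 × 8000 / 9.8 = 2.30 mm
PW = 18.16 + 5.66 + 7.99 + 1.52 + 2.30 = 35.63 ≈ 35.6 mm.

PW ≈ 35.6 mm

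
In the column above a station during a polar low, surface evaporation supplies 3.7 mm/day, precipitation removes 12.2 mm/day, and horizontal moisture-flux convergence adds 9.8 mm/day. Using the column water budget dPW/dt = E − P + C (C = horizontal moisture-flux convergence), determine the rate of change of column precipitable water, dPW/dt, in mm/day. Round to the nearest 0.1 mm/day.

dPW/dt = E − P + C = 3.7 − 12.2 + (9.8) = 1.3 mm/day.

dPW/dt ≈ 1.3 mm/day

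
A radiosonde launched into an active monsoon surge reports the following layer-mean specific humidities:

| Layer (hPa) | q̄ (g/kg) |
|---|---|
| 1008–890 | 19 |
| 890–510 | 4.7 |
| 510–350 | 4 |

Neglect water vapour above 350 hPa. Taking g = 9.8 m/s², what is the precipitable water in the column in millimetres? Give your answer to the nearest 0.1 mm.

Precipitable water is the column-integrated vapour mass per unit area: PW = (1/g) Σ q̄ Δp, with q in kg/kg and Δp in Pa (1 kg/m² of water = 1 mm).
Layer 1008–890 hPa: Δp = 118 hPa = 11800 Pa, q̄ = 0.019 kg/kg → 0.019 × 11800 / 9.8 = 22.88 mm
Layer 890–510 hPa: Δp = 380 hPa = 38000 Pa, q̄ = 0.0047 kg/kg → 0.0047 × 38000 / 9.8 = 18.22 mm
Layer 510–350 hPa: Δp = 160 hPa = 16000 Pa, q̄ = 0.004 kg/kg → 0.004 × 16000 / 9.8 = 6.53 mm
PW = 22.88 + 18.22 + 6.53 = 47.63 ≈ 47.6 mm.

PW ≈ 47.6 mm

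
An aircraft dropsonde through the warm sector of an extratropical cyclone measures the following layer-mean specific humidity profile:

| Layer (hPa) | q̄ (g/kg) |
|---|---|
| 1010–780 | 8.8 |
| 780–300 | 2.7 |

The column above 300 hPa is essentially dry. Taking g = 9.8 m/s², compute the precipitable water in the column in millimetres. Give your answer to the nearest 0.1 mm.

Precipitable water is the column-integrated vapour mass per unit area: PW = (1/g) Σ q̄ Δp, with q in kg/kg and Δp in Pa (1 kg/m² of water = 1 mm).
Layer 1010–780 hPa: Δp = 230 hPa = 23000 Pa, q̄ = 0.0088 kg/kg → 0.0088 × 23000 / 9.8 = 20.65 mm
Layer 780–300 hPa: Δp = 480 hPa = 48000 Pa, q̄ = 0.0027 kg/kg → 0.0027 × 48000 / 9.8 = 13.22 mm
PW = 20.65 + 13.22 = 33.87 ≈ 33.9 mm.

PW ≈ 33.9 mm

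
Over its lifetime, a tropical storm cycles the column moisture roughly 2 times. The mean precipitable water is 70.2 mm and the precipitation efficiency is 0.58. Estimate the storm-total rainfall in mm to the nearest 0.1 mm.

Each cycle deposits ε × PW = 0.58 × 70.2 = 40.716 mm.
Over 2 cycles: 2 × 40.716 = 81.4 mm.

rainfall ≈ 81.4 mm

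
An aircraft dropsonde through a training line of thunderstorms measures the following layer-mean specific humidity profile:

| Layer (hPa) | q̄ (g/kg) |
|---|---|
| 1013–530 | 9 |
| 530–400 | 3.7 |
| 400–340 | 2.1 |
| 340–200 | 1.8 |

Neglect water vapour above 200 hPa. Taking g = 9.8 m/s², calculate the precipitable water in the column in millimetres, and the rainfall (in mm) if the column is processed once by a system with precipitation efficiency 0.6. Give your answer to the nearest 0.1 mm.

Precipitable water is the column-integrated vapour mass per unit area: PW = (1/g) Σ q̄ Δp, with q in kg/kg and Δp in Pa (1 kg/m² of water = 1 mm).
Layer 1013–530 hPa: Δp = 483 hPa = 48300 Pa, q̄ = 0.009 kg/kg → 0.009 × 48300 / 9.8 = 44.36 mm
Layer 530–400 hPa: Δp = 130 hPa = 13000 Pa, q̄ = 0.0037 kg/kg → 0.0037 × 13000 / 9.8 = 4.91 mm
Layer 400–340 hPa: Δp = 60 hPa = 6000 Pa, q̄ = 0.0021 kg/kg → 0.0021 × 6000 / 9.8 = 1.29 mm
Layer 340–200 hPa: Δp = 140 hPa = 14000 Pa, q̄ = 0.0018 kg/kg → 0.0018 × 14000 / 9.8 = 2.57 mm
PW = 44.36 + 4.91 + 1.29 + 2.57 = 53.13 ≈ 53.1 mm.
Rainfall = ε × PW = 0.6 × 53.1 = 31.9 mm.

PW ≈ 53.1 mm; rainfall ≈ 31.9 mm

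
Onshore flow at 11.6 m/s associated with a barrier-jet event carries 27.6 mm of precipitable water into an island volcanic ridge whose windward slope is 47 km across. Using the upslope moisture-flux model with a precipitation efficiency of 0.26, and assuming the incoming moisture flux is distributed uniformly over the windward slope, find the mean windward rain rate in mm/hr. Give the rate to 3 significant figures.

Incoming column moisture flux per unit ridge length: F = V × PW = 11.6 × 27.6 = 320.16 mm·m/s.
Spread over the 47 km slope with efficiency ε = 0.26: R = ε·F/W = 0.26 × 320.16 / 47000 m = 1.771e-03 mm/s.
R = 1.771e-03 × 3600 = 6.38 mm/hr.

R ≈ 6.38 mm/hr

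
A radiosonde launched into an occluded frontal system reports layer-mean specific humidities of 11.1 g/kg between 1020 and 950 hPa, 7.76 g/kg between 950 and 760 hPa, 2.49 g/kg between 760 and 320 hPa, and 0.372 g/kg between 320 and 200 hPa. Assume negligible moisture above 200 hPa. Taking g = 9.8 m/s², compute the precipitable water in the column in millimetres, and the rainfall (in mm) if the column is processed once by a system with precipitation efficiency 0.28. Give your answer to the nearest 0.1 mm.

PW ≈ 34.6 mm; rainfall ≈ 9.7 mm

Precipitable water is the column-integrated vapour mass per unit area: PW = (1/g) Σ q̄ Δp, with q in kg/kg and Δp in Pa (1 kg/m² of water = 1 mm).
Layer 1020–950 hPa: Δp = 70 hPa = 7000 Pa, q̄ = 0.0111 kg/kg → 0.0111 × 7000 / 9.8 = 7.93 mm
Layer 950–760 hPa: Δp = 190 hPa = 19000 Pa, q̄ = 0.00776 kg/kg → 0.00776 × 19000 / 9.8 = 15.04 mm
Layer 760–320 hPa: Δp = 440 hPa = 44000 Pa, q̄ = 0.00249 kg/kg → 0.00249 × 44000 / 9.8 = 11.18 mm
Layer 320–200 hPa: Δp = 120 hPa = 12000 Pa, q̄ = 0.000372 kg/kg → 0.000372 × 12000 / 9.8 = 0.46 mm
PW = 7.93 + 15.04 + 11.18 + 0.46 = 34.61 ≈ 34.6 mm.
Rainfall = ε × PW = 0.28 × 34.6 = 9.7 mm.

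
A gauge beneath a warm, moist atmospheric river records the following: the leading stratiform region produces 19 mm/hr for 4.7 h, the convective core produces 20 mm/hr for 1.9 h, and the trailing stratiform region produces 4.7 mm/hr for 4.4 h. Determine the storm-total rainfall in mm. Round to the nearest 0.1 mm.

total ≈ 148.0 mm

Total = Σ Rᵢ Δtᵢ = 19 × 4.7 + 20 × 1.9 + 4.7 × 4.4
      = 89.3 + 38 + 20.68 = 148.0 mm.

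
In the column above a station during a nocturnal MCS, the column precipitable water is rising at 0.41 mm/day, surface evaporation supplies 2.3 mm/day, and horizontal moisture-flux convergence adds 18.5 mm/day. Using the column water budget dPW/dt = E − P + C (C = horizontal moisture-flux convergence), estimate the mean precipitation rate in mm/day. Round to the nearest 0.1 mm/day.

P ≈ 20.4 mm/day

dPW/dt = +0.41 mm/day.
P = E + C − dPW/dt = 2.3 + (18.5) − (+0.41) = 20.4 mm/day.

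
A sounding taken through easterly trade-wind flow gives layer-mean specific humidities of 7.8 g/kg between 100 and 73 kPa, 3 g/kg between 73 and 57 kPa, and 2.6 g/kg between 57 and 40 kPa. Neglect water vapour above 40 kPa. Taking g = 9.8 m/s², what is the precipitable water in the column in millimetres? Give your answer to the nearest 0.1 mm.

PW ≈ 30.9 mm

Precipitable water is the column-integrated vapour mass per unit area: PW = (1/g) Σ q̄ Δp, with q in kg/kg and Δp in Pa (1 kg/m² of water = 1 mm).
Layer 100–73 kPa: Δp = 270 hPa = 27000 Pa, q̄ = 0.0078 kg/kg → 0.0078 × 27000 / 9.8 = 21.49 mm
Layer 73–57 kPa: Δp = 160 hPa = 16000 Pa, q̄ = 0.003 kg/kg → 0.003 × 16000 / 9.8 = 4.90 mm
Layer 57–40 kPa: Δp = 170 hPa = 17000 Pa, q̄ = 0.0026 kg/kg → 0.0026 × 17000 / 9.8 = 4.51 mm
PW = 21.49 + 4.90 + 4.51 = 30.90 ≈ 30.9 mm.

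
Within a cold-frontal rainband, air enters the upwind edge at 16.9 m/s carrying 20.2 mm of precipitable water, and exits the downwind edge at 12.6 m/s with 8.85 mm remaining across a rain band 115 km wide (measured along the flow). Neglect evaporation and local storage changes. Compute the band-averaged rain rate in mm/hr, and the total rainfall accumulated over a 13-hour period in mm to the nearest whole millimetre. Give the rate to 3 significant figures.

Column moisture flux per unit crosswind length is F = V × PW.
Inflow: F_in = 16.9 × 20.2 = 341.38 mm·m/s
Outflow: F_out = 12.6 × 8.85 = 111.51 mm·m/s
Steady-state rate R = (F_in − F_out)/L = (341.38 − 111.51) / 115000 m = 1.999e-03 mm/s.
R = 1.999e-03 × 3600 = 7.20 mm/hr.
Over 13 h: total = 7.20 × 13 = 93.6 ≈ 94 mm.

R ≈ 7.20 mm/hr; total ≈ 94 mm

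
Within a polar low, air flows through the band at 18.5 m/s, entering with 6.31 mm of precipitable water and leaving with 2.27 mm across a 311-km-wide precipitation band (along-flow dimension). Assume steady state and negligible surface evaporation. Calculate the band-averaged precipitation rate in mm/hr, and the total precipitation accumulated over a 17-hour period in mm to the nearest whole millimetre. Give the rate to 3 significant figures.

R ≈ 0.865 mm/hr; total ≈ 15 mm

Column moisture flux per unit crosswind length is F = V × PW.
Inflow: F_in = 18.5 × 6.31 = 116.735 mm·m/s
Outflow: F_out = 18.5 × 2.27 = 41.995 mm·m/s
Steady-state rate R = (F_in − F_out)/L = (116.735 − 41.995) / 311000 m = 2.403e-04 mm/s.
R = 2.403e-04 × 3600 = 0.865 mm/hr.
Over 17 h: total = 0.865 × 17 = 14.705 ≈ 15 mm.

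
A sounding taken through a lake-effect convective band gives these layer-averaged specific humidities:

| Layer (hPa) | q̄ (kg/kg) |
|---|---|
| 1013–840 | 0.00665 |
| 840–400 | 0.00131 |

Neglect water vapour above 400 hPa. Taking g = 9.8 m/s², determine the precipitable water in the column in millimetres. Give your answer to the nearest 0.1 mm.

Precipitable water is the column-integrated vapour mass per unit area: PW = (1/g) Σ q̄ Δp, with q in kg/kg and Δp in Pa (1 kg/m² of water = 1 mm).
Layer 1013–840 hPa: Δp = 173 hPa = 17300 Pa, q̄ = 0.00665 kg/kg → 0.00665 × 17300 / 9.8 = 11.74 mm
Layer 840–400 hPa: Δp = 440 hPa = 44000 Pa, q̄ = 0.00131 kg/kg → 0.00131 × 44000 / 9.8 = 5.88 mm
PW = 11.74 + 5.88 = 17.62 ≈ 17.6 mm.

PW ≈ 17.6 mm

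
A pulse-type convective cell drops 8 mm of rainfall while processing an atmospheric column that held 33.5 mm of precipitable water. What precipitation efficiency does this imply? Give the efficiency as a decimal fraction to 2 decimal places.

ε = rainfall / PW = 8 / 33.5 = 0.24.

ε ≈ 0.24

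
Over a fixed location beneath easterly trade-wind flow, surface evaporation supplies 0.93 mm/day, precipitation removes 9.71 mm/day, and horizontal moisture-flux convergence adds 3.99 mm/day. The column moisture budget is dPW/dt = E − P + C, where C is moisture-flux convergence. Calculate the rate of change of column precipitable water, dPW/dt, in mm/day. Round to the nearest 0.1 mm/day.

dPW/dt = E − P + C = 0.93 − 9.71 + (3.99) = -4.8 mm/day.

dPW/dt ≈ -4.8 mm/day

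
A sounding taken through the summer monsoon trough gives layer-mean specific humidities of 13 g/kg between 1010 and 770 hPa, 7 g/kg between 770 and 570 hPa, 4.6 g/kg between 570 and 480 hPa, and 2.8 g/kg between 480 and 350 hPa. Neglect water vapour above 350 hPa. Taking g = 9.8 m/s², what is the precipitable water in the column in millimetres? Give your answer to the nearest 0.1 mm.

Precipitable water is the column-integrated vapour mass per unit area: PW = (1/g) Σ q̄ Δp, with q in kg/kg and Δp in Pa (1 kg/m² of water = 1 mm).
Layer 1010–770 hPa: Δp = 240 hPa = 24000 Pa, q̄ = 0.013 kg/kg → 0.013 × 24000 / 9.8 = 31.84 mm
Layer 770–570 hPa: Δp = 200 hPa = 20000 Pa, q̄ = 0.007 kg/kg → 0.007 × 20000 / 9.8 = 14.29 mm
Layer 570–480 hPa: Δp = 90 hPa = 9000 Pa, q̄ = 0.0046 kg/kg → 0.0046 × 9000 / 9.8 = 4.22 mm
Layer 480–350 hPa: Δp = 130 hPa = 13000 Pa, q̄ = 0.0028 kg/kg → 0.0028 × 13000 / 9.8 = 3.71 mm
PW = 31.84 + 14.29 + 4.22 + 3.71 = 54.06 ≈ 54.1 mm.

PW ≈ 54.1 mm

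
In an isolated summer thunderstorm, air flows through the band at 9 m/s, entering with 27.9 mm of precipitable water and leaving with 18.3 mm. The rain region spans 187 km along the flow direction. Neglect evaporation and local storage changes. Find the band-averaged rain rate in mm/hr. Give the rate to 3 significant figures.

Column moisture flux per unit crosswind length is F = V × PW.
Inflow: F_in = 9 × 27.9 = 251.1 mm·m/s
Outflow: F_out = 9 × 18.3 = 164.7 mm·m/s
Steady-state rate R = (F_in − F_out)/L = (251.1 − 164.7) / 187000 m = 4.620e-04 mm/s.
R = 4.620e-04 × 3600 = 1.66 mm/hr.

R ≈ 1.66 mm/hr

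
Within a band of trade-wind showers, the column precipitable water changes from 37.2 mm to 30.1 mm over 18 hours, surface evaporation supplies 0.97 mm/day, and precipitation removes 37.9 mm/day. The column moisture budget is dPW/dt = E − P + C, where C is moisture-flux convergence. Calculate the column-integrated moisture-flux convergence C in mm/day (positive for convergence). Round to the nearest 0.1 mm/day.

C ≈ 27.5 mm/day

dPW/dt = (30.1 − 37.2) mm / (18/24 day) = -9.467 mm/day.
C = dPW/dt − E + P = (-9.467) − 0.97 + 37.9 = 27.5 mm/day.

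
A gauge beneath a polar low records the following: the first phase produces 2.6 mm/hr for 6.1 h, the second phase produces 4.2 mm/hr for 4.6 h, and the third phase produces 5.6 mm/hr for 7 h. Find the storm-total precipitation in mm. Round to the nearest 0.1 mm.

total ≈ 74.4 mm

Total = Σ Rᵢ Δtᵢ = 2.6 × 6.1 + 4.2 × 4.6 + 5.6 × 7
      = 15.86 + 19.32 + 39.2 = 74.4 mm.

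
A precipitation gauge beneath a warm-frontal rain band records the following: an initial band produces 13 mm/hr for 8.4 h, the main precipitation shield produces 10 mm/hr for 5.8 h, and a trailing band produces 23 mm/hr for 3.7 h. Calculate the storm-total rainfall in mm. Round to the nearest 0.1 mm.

Total = Σ Rᵢ Δtᵢ = 13 × 8.4 + 10 × 5.8 + 23 × 3.7
      = 109.2 + 58 + 85.1 = 252.3 mm.

total ≈ 252.3 mm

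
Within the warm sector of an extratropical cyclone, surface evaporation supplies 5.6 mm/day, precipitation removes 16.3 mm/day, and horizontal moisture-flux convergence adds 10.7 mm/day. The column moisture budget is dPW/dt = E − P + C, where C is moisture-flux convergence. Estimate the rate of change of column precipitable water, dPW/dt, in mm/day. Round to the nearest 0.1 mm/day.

dPW/dt ≈ 0.0 mm/day

dPW/dt = E − P + C = 5.6 − 16.3 + (10.7) = 0.0 mm/day.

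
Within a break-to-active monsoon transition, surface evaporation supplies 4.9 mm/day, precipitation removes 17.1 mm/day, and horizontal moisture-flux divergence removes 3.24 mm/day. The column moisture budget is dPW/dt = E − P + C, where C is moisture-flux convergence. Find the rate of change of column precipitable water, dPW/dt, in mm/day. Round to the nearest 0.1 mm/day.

dPW/dt ≈ -15.4 mm/day

dPW/dt = E − P + C = 4.9 − 17.1 + (-3.24) = -15.4 mm/day.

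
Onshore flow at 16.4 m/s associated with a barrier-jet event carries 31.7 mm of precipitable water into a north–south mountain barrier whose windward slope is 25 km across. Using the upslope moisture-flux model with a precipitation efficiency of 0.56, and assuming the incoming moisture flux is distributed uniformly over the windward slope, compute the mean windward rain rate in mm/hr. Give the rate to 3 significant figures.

Incoming column moisture flux per unit ridge length: F = V × PW = 16.4 × 31.7 = 519.88 mm·m/s.
Spread over the 25 km slope with efficiency ε = 0.56: R = ε·F/W = 0.56 × 519.88 / 25000 m = 1.165e-02 mm/s.
R = 1.165e-02 × 3600 = 41.9 mm/hr.

R ≈ 41.9 mm/hr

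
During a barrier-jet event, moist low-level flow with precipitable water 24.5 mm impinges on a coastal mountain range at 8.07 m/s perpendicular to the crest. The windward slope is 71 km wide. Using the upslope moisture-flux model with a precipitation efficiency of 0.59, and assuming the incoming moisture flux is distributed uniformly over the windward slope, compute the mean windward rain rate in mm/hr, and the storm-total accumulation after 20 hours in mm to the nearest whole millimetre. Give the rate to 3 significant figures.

Incoming column moisture flux per unit ridge length: F = V × PW = 8.07 × 24.5 = 197.715 mm·m/s.
Spread over the 71 km slope with efficiency ε = 0.59: R = ε·F/W = 0.59 × 197.715 / 71000 m = 1.643e-03 mm/s.
R = 1.643e-03 × 3600 = 5.91 mm/hr.
Over 20 h: total = 5.91 × 20 = 118.2 ≈ 118 mm.

R ≈ 5.91 mm/hr; total ≈ 118 mm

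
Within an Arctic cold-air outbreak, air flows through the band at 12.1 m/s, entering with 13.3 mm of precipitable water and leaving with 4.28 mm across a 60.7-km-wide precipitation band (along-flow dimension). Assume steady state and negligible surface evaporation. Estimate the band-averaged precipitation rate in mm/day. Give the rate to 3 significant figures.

R ≈ 155 mm/day

Column moisture flux per unit crosswind length is F = V × PW.
Inflow: F_in = 12.1 × 13.3 = 160.93 mm·m/s
Outflow: F_out = 12.1 × 4.28 = 51.788 mm·m/s
Steady-state rate R = (F_in − F_out)/L = (160.93 − 51.788) / 60700 m = 1.798e-03 mm/s.
R = 1.798e-03 × 3600 × 24 = 155 mm/day.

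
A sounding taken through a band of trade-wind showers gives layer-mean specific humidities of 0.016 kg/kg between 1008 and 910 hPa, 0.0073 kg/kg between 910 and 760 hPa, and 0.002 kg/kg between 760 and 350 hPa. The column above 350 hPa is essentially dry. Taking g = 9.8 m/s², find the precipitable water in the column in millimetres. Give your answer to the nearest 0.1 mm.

Precipitable water is the column-integrated vapour mass per unit area: PW = (1/g) Σ q̄ Δp, with q in kg/kg and Δp in Pa (1 kg/m² of water = 1 mm).
Layer 1008–910 hPa: Δp = 98 hPa = 9800 Pa, q̄ = 0.016 kg/kg → 0.016 × 9800 / 9.8 = 16.00 mm
Layer 910–760 hPa: Δp = 150 hPa = 15000 Pa, q̄ = 0.0073 kg/kg → 0.0073 × 15000 / 9.8 = 11.17 mm
Layer 760–350 hPa: Δp = 410 hPa = 41000 Pa, q̄ = 0.002 kg/kg → 0.002 × 41000 / 9.8 = 8.37 mm
PW = 16.00 + 11.17 + 8.37 = 35.54 ≈ 35.5 mm.

PW ≈ 35.5 mm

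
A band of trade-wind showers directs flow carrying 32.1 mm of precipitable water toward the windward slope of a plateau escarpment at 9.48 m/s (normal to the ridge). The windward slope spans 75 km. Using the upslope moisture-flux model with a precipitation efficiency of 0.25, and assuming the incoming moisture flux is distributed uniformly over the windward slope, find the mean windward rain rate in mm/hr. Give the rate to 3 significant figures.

R ≈ 3.65 mm/hr

Incoming column moisture flux per unit ridge length: F = V × PW = 9.48 × 32.1 = 304.308 mm·m/s.
Spread over the 75 km slope with efficiency ε = 0.25: R = ε·F/W = 0.25 × 304.308 / 75000 m = 1.014e-03 mm/s.
R = 1.014e-03 × 3600 = 3.65 mm/hr.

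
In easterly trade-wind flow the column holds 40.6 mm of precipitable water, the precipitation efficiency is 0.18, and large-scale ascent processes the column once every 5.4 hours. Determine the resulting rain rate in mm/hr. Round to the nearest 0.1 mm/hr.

Each overturning extracts ε × PW = 0.18 × 40.6 = 7.308 mm.
Rate = ε·PW / τ = 7.308 / 5.4 h = 1.4 mm/hr.

R ≈ 1.4 mm/hr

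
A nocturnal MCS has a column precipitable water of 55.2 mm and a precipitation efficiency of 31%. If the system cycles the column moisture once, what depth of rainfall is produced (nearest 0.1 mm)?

Rainfall = ε × PW = 0.31 × 55.2 = 17.1 mm.

rainfall ≈ 17.1 mm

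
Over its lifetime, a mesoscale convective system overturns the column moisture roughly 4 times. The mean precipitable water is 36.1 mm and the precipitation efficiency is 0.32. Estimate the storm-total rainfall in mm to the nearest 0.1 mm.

rainfall ≈ 46.2 mm

Each cycle deposits ε × PW = 0.32 × 36.1 = 11.552 mm.
Over 4 cycles: 4 × 11.552 = 46.2 mm.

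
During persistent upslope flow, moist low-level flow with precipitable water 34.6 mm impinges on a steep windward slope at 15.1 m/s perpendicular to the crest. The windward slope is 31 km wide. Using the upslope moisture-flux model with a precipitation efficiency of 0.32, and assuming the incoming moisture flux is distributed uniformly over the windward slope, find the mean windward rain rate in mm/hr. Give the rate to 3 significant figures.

R ≈ 19.4 mm/hr

Incoming column moisture flux per unit ridge length: F = V × PW = 15.1 × 34.6 = 522.46 mm·m/s.
Spread over the 31 km slope with efficiency ε = 0.32: R = ε·F/W = 0.32 × 522.46 / 31000 m = 5.393e-03 mm/s.
R = 5.393e-03 × 3600 = 19.4 mm/hr.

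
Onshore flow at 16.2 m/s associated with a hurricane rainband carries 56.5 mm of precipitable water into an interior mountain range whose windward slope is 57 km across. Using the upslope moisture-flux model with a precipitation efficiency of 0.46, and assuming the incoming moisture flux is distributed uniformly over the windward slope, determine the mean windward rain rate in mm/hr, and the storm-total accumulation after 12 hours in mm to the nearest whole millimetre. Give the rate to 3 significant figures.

R ≈ 26.6 mm/hr; total ≈ 319 mm

Incoming column moisture flux per unit ridge length: F = V × PW = 16.2 × 56.5 = 915.3 mm·m/s.
Spread over the 57 km slope with efficiency ε = 0.46: R = ε·F/W = 0.46 × 915.3 / 57000 m = 7.387e-03 mm/s.
R = 7.387e-03 × 3600 = 26.6 mm/hr.
Over 12 h: total = 26.6 × 12 = 319.2 ≈ 319 mm.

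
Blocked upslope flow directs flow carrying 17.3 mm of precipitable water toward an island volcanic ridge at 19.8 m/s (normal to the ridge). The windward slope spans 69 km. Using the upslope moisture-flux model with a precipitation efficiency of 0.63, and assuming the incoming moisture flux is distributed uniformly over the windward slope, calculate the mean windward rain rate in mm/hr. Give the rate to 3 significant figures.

R ≈ 11.3 mm/hr

Incoming column moisture flux per unit ridge length: F = V × PW = 19.8 × 17.3 = 342.54 mm·m/s.
Spread over the 69 km slope with efficiency ε = 0.63: R = ε·F/W = 0.63 × 342.54 / 69000 m = 3.128e-03 mm/s.
R = 3.128e-03 × 3600 = 11.3 mm/hr.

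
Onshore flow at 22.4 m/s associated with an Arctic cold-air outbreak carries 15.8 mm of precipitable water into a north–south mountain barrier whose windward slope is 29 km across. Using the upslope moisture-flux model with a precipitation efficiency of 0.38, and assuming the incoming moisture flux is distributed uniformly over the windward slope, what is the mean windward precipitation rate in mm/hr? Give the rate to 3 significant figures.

Incoming column moisture flux per unit ridge length: F = V × PW = 22.4 × 15.8 = 353.92 mm·m/s.
Spread over the 29 km slope with efficiency ε = 0.38: R = ε·F/W = 0.38 × 353.92 / 29000 m = 4.638e-03 mm/s.
R = 4.638e-03 × 3600 = 16.7 mm/hr.

R ≈ 16.7 mm/hr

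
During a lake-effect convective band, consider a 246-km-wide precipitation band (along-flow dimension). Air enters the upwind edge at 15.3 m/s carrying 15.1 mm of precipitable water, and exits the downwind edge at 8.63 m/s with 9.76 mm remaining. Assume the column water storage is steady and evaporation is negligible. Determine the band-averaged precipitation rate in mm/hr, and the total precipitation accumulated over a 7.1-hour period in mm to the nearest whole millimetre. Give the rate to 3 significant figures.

Column moisture flux per unit crosswind length is F = V × PW.
Inflow: F_in = 15.3 × 15.1 = 231.03 mm·m/s
Outflow: F_out = 8.63 × 9.76 = 84.2288 mm·m/s
Steady-state rate R = (F_in − F_out)/L = (231.03 − 84.2288) / 246000 m = 5.968e-04 mm/s.
R = 5.968e-04 × 3600 = 2.15 mm/hr.
Over 7.1 h: total = 2.15 × 7.1 = 15.265 ≈ 15 mm.

R ≈ 2.15 mm/hr; total ≈ 15 mm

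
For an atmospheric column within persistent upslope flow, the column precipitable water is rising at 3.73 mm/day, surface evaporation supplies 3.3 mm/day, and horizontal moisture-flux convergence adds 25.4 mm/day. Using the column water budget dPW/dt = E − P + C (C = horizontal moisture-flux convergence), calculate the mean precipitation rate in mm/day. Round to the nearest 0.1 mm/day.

P ≈ 25.0 mm/day

dPW/dt = +3.73 mm/day.
P = E + C − dPW/dt = 3.3 + (25.4) − (+3.73) = 25.0 mm/day.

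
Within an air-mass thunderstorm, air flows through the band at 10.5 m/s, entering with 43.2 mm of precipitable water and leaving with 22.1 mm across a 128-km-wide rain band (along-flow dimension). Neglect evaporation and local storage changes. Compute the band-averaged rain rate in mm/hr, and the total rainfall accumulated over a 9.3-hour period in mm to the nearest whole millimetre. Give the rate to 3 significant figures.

R ≈ 6.23 mm/hr; total ≈ 58 mm

Column moisture flux per unit crosswind length is F = V × PW.
Inflow: F_in = 10.5 × 43.2 = 453.6 mm·m/s
Outflow: F_out = 10.5 × 22.1 = 232.05 mm·m/s
Steady-state rate R = (F_in − F_out)/L = (453.6 − 232.05) / 128000 m = 1.731e-03 mm/s.
R = 1.731e-03 × 3600 = 6.23 mm/hr.
Over 9.3 h: total = 6.23 × 9.3 = 57.939 ≈ 58 mm.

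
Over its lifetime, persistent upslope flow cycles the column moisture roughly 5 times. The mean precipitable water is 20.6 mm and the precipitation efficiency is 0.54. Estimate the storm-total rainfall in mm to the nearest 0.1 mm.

Each cycle deposits ε × PW = 0.54 × 20.6 = 11.124 mm.
Over 5 cycles: 5 × 11.124 = 55.6 mm.

rainfall ≈ 55.6 mm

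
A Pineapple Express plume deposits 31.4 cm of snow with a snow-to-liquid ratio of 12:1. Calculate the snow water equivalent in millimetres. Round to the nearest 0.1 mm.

SWE ≈ 26.2 mm

SWE = snow depth / ratio = 31.4 cm / 12 = 2.617 cm = 26.2 mm.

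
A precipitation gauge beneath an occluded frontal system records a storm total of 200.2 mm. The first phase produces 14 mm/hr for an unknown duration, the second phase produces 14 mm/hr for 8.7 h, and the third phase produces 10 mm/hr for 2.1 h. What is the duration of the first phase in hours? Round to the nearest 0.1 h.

duration ≈ 4.1 h

Known phases: 14 × 8.7 + 10 × 2.1 = 121.8 + 21 = 142.8 mm.
Remaining depth = 200.2 − 142.8 = 57.4 mm.
Duration = 57.4 / 14 = 4.1 h.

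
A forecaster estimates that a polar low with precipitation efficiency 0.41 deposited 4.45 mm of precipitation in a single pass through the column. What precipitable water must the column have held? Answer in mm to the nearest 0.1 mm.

PW ≈ 10.9 mm

PW = precipitation / ε = 4.45 / 0.41 = 10.9 mm.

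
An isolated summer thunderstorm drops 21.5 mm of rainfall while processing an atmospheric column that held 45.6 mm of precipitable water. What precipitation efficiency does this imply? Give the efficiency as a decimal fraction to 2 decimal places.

ε ≈ 0.47

ε = rainfall / PW = 21.5 / 45.6 = 0.47.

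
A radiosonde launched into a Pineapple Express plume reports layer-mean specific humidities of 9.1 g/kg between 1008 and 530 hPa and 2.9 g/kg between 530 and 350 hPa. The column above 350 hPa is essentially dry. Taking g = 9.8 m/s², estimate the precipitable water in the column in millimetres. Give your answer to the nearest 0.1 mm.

PW ≈ 49.7 mm

Precipitable water is the column-integrated vapour mass per unit area: PW = (1/g) Σ q̄ Δp, with q in kg/kg and Δp in Pa (1 kg/m² of water = 1 mm).
Layer 1008–530 hPa: Δp = 478 hPa = 47800 Pa, q̄ = 0.0091 kg/kg → 0.0091 × 47800 / 9.8 = 44.39 mm
Layer 530–350 hPa: Δp = 180 hPa = 18000 Pa, q̄ = 0.0029 kg/kg → 0.0029 × 18000 / 9.8 = 5.33 mm
PW = 44.39 + 5.33 = 49.72 ≈ 49.7 mm.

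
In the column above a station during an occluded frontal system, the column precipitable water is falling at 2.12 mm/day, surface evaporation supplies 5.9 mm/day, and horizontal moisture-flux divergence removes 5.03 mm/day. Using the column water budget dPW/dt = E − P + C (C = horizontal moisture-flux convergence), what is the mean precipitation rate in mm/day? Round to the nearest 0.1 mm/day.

P ≈ 3.0 mm/day

dPW/dt = -2.12 mm/day.
P = E + C − dPW/dt = 5.9 + (-5.03) − (-2.12) = 3.0 mm/day.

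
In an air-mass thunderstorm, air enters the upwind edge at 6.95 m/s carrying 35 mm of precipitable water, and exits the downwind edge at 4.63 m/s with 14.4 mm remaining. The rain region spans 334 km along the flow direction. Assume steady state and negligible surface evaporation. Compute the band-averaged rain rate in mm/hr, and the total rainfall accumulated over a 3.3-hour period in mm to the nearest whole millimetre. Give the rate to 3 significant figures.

Column moisture flux per unit crosswind length is F = V × PW.
Inflow: F_in = 6.95 × 35 = 243.25 mm·m/s
Outflow: F_out = 4.63 × 14.4 = 66.672 mm·m/s
Steady-state rate R = (F_in − F_out)/L = (243.25 − 66.672) / 334000 m = 5.287e-04 mm/s.
R = 5.287e-04 × 3600 = 1.90 mm/hr.
Over 3.3 h: total = 1.90 × 3.3 = 6.27 ≈ 6 mm.

R ≈ 1.90 mm/hr; total ≈ 6 mm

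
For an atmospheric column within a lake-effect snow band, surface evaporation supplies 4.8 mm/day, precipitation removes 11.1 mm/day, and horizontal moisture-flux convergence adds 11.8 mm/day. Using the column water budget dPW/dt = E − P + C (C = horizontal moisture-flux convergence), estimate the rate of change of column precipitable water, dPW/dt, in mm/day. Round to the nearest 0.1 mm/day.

dPW/dt = E − P + C = 4.8 − 11.1 + (11.8) = 5.5 mm/day.

dPW/dt ≈ 5.5 mm/day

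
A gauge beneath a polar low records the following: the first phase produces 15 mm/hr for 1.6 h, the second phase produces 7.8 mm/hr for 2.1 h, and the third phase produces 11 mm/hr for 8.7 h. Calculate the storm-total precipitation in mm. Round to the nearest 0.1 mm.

Total = Σ Rᵢ Δtᵢ = 15 × 1.6 + 7.8 × 2.1 + 11 × 8.7
      = 24 + 16.38 + 95.7 = 136.1 mm.

total ≈ 136.1 mm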